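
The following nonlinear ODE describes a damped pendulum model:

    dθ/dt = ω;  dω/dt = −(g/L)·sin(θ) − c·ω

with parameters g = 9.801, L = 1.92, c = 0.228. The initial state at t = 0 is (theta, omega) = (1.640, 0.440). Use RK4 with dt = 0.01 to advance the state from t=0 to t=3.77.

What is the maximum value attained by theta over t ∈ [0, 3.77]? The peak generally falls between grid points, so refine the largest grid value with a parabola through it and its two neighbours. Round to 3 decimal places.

max theta = 1.659

t=0.000: state=(1.640, 0.440)
step 1 (dt=0.01): k1=(0.440, -5.193), k2=(0.414, -5.186), k3=(0.414, -5.186), k4=(0.388, -5.179); state += dt/6·(k1+2k2+2k3+k4)
t=0.010: state=(1.644, 0.388)
t=0.020: state=(1.648, 0.336)
t=0.030: state=(1.651, 0.285)
continuing one RK4 step at a time; state shown every 20 steps (Δt=0.2):
t=0.200: state=(1.626, -0.574)
t=0.400: state=(1.413, -1.544)
t=0.600: state=(1.015, -2.409)
t=0.800: state=(0.469, -2.973)
t=1.000: state=(-0.138, -3.001)
t=1.200: state=(-0.692, -2.459)
t=1.400: state=(-1.098, -1.566)
t=1.600: state=(-1.311, -0.560)
t=1.800: state=(-1.323, 0.435)
t=2.000: state=(-1.142, 1.361)
t=2.200: state=(-0.790, 2.123)
t=2.400: state=(-0.315, 2.552)
t=2.600: state=(0.198, 2.493)
t=2.800: state=(0.650, 1.965)
t=3.000: state=(0.965, 1.149)
t=3.200: state=(1.103, 0.233)
t=3.400: state=(1.059, -0.665)
t=3.600: state=(0.844, -1.454)
t=3.770: state=(0.552, -1.948)
largest grid value and its neighbours: theta(0.080)=1.65869, theta(0.090)=1.65873, theta(0.100)=1.65825
parabola through these three points peaks at t≈0.086 with theta≈1.65878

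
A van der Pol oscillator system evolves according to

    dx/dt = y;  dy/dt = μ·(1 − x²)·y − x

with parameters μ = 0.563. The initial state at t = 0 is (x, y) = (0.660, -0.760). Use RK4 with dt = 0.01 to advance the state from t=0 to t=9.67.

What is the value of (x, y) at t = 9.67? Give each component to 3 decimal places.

(x, y) = (-0.870, 1.454)

t=0.000: state=(0.660, -0.760)
step 1 (dt=0.01): k1=(-0.760, -0.901), k2=(-0.765, -0.901), k3=(-0.765, -0.901), k4=(-0.769, -0.901); state += dt/6·(k1+2k2+2k3+k4)
t=0.010: state=(0.652, -0.769)
t=0.020: state=(0.645, -0.778)
t=0.030: state=(0.637, -0.787)
continuing one RK4 step at a time; state shown every 50 steps (Δt=0.5):
t=0.500: state=(0.169, -1.200)
t=1.000: state=(-0.516, -1.478)
t=1.500: state=(-1.201, -1.128)
t=2.000: state=(-1.549, -0.245)
t=2.500: state=(-1.479, 0.476)
t=3.000: state=(-1.108, 0.991)
t=3.500: state=(-0.485, 1.517)
t=4.000: state=(0.409, 2.016)
t=4.500: state=(1.380, 1.627)
t=5.000: state=(1.870, 0.328)
t=5.500: state=(1.799, -0.512)
t=6.000: state=(1.419, -0.984)
t=6.500: state=(0.814, -1.457)
t=7.000: state=(-0.062, -2.050)
t=7.500: state=(-1.149, -2.076)
t=8.000: state=(-1.882, -0.736)
t=8.500: state=(-1.947, 0.342)
t=9.000: state=(-1.635, 0.859)
t=9.500: state=(-1.102, 1.283)
t=9.670: state=(-0.870, 1.454)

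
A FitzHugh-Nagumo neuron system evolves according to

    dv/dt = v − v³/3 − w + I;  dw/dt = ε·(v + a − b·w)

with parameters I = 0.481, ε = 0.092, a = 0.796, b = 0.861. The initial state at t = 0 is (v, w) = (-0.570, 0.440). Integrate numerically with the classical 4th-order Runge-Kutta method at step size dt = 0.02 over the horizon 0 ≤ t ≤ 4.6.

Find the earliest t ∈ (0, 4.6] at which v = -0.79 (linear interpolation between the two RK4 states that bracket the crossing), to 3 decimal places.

t=0.000: state=(-0.570, 0.440)
step 1 (dt=0.02): k1=(-0.467, -0.014), k2=(-0.470, -0.014), k3=(-0.470, -0.014), k4=(-0.473, -0.015); state += dt/6·(k1+2k2+2k3+k4)
t=0.020: state=(-0.579, 0.440)
t=0.040: state=(-0.589, 0.439)
t=0.060: state=(-0.599, 0.439)
continuing one RK4 step at a time; state shown every 10 steps (Δt=0.2):
t=0.200: state=(-0.669, 0.436)
t=0.400: state=(-0.779, 0.431)
next step: t=0.420: state=(-0.791, 0.430) — v has crossed -0.79
linear interpolation between t=0.400 (-0.77915) and t=0.420 (-0.79062) → t≈0.419

t = 0.419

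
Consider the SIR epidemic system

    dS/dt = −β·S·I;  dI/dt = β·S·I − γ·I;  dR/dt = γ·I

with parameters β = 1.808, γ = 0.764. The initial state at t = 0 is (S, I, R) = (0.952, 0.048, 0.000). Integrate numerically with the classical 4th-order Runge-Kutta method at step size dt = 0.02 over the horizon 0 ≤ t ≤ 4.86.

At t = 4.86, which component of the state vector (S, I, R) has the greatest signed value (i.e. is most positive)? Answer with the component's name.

largest component: R

t=0.000: state=(0.952, 0.048, 0.000)
step 1 (dt=0.02): k1=(-0.083, 0.046, 0.037), k2=(-0.083, 0.046, 0.037), k3=(-0.083, 0.046, 0.037), k4=(-0.084, 0.047, 0.037); state += dt/6·(k1+2k2+2k3+k4)
t=0.020: state=(0.950, 0.049, 0.001)
t=0.040: state=(0.949, 0.050, 0.001)
t=0.060: state=(0.947, 0.051, 0.002)
continuing one RK4 step at a time; state shown every 10 steps (Δt=0.2):
t=0.200: state=(0.934, 0.058, 0.008)
t=0.400: state=(0.913, 0.069, 0.018)
t=0.600: state=(0.888, 0.083, 0.029)
t=0.800: state=(0.860, 0.097, 0.043)
t=1.000: state=(0.828, 0.113, 0.059)
t=1.200: state=(0.792, 0.130, 0.078)
t=1.400: state=(0.753, 0.148, 0.099)
t=1.600: state=(0.712, 0.165, 0.123)
t=1.800: state=(0.668, 0.182, 0.149)
t=2.000: state=(0.624, 0.198, 0.179)
t=2.200: state=(0.580, 0.211, 0.210)
t=2.400: state=(0.536, 0.221, 0.243)
t=2.600: state=(0.494, 0.229, 0.277)
t=2.800: state=(0.454, 0.233, 0.313)
t=3.000: state=(0.418, 0.234, 0.348)
t=3.200: state=(0.384, 0.232, 0.384)
t=3.400: state=(0.353, 0.228, 0.419)
t=3.600: state=(0.326, 0.221, 0.453)
t=3.800: state=(0.301, 0.212, 0.487)
t=4.000: state=(0.279, 0.202, 0.518)
t=4.200: state=(0.260, 0.192, 0.548)
t=4.400: state=(0.243, 0.180, 0.577)
t=4.600: state=(0.228, 0.168, 0.603)
t=4.800: state=(0.215, 0.157, 0.628)
t=4.860: state=(0.212, 0.153, 0.635)
compare at T: S=0.212, I=0.153, R=0.635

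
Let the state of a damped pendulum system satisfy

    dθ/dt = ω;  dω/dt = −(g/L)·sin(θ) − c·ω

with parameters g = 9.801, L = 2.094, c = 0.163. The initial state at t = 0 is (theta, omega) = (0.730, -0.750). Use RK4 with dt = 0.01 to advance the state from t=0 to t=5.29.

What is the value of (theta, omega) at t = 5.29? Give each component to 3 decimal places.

t=0.000: state=(0.730, -0.750)
step 1 (dt=0.01): k1=(-0.750, -2.999), k2=(-0.765, -2.983), k3=(-0.765, -2.983), k4=(-0.780, -2.967); state += dt/6·(k1+2k2+2k3+k4)
t=0.010: state=(0.722, -0.780)
t=0.020: state=(0.714, -0.809)
t=0.030: state=(0.706, -0.839)
continuing one RK4 step at a time; state shown every 20 steps (Δt=0.2):
t=0.200: state=(0.525, -1.272)
t=0.400: state=(0.236, -1.575)
t=0.600: state=(-0.086, -1.593)
t=0.800: state=(-0.382, -1.324)
t=1.000: state=(-0.601, -0.841)
t=1.200: state=(-0.711, -0.245)
t=1.400: state=(-0.698, 0.367)
t=1.600: state=(-0.569, 0.906)
t=1.800: state=(-0.346, 1.288)
t=2.000: state=(-0.069, 1.438)
t=2.200: state=(0.211, 1.324)
t=2.400: state=(0.445, 0.980)
t=2.600: state=(0.593, 0.486)
t=2.800: state=(0.635, -0.068)
t=3.000: state=(0.568, -0.593)
t=3.200: state=(0.405, -1.010)
t=3.400: state=(0.176, -1.244)
t=3.600: state=(-0.077, -1.249)
t=3.800: state=(-0.308, -1.029)
t=4.000: state=(-0.477, -0.638)
t=4.200: state=(-0.557, -0.156)
t=4.400: state=(-0.539, 0.335)
t=4.600: state=(-0.428, 0.758)
t=4.800: state=(-0.245, 1.041)
t=5.000: state=(-0.024, 1.132)
t=5.200: state=(0.194, 1.015)
t=5.290: state=(0.280, 0.902)

(theta, omega) = (0.280, 0.902)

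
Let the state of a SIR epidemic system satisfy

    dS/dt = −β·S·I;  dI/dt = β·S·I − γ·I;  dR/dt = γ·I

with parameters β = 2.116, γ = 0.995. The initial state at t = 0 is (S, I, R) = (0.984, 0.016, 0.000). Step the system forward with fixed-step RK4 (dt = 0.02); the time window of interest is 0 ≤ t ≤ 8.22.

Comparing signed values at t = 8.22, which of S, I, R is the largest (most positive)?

largest component: R

t=0.000: state=(0.984, 0.016, 0.000)
step 1 (dt=0.02): k1=(-0.033, 0.017, 0.016), k2=(-0.034, 0.018, 0.016), k3=(-0.034, 0.018, 0.016), k4=(-0.034, 0.018, 0.016); state += dt/6·(k1+2k2+2k3+k4)
t=0.020: state=(0.983, 0.016, 0.000)
t=0.040: state=(0.983, 0.017, 0.001)
t=0.060: state=(0.982, 0.017, 0.001)
continuing one RK4 step at a time; state shown every 25 steps (Δt=0.5):
t=0.500: state=(0.962, 0.027, 0.011)
t=1.000: state=(0.927, 0.045, 0.028)
t=1.500: state=(0.872, 0.071, 0.057)
t=2.000: state=(0.795, 0.105, 0.100)
t=2.500: state=(0.698, 0.140, 0.161)
t=3.000: state=(0.592, 0.169, 0.239)
t=3.500: state=(0.491, 0.182, 0.327)
t=4.000: state=(0.405, 0.178, 0.417)
t=4.500: state=(0.339, 0.160, 0.501)
t=5.000: state=(0.290, 0.135, 0.575)
t=5.500: state=(0.255, 0.110, 0.636)
t=6.000: state=(0.230, 0.086, 0.684)
t=6.500: state=(0.212, 0.066, 0.722)
t=7.000: state=(0.199, 0.050, 0.751)
t=7.500: state=(0.190, 0.037, 0.772)
t=8.000: state=(0.184, 0.028, 0.788)
t=8.220: state=(0.182, 0.024, 0.794)
compare at T: S=0.182, I=0.024, R=0.794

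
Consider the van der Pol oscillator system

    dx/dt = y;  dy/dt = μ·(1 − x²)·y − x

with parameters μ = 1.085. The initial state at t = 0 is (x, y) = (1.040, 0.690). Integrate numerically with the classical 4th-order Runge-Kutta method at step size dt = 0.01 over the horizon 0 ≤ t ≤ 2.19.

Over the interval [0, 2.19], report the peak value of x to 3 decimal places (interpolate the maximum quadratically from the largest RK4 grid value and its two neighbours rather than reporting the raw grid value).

t=0.000: state=(1.040, 0.690)
step 1 (dt=0.01): k1=(0.690, -1.101), k2=(0.684, -1.109), k3=(0.684, -1.109), k4=(0.679, -1.117); state += dt/6·(k1+2k2+2k3+k4)
t=0.010: state=(1.047, 0.679)
t=0.020: state=(1.054, 0.668)
t=0.030: state=(1.060, 0.656)
continuing one RK4 step at a time; state shown every 10 steps (Δt=0.1):
t=0.100: state=(1.103, 0.573)
t=0.200: state=(1.154, 0.444)
t=0.300: state=(1.192, 0.312)
t=0.400: state=(1.216, 0.179)
t=0.500: state=(1.228, 0.051)
t=0.600: state=(1.227, -0.072)
t=0.700: state=(1.214, -0.187)
t=0.800: state=(1.190, -0.295)
t=0.900: state=(1.155, -0.399)
t=1.000: state=(1.110, -0.498)
t=1.100: state=(1.055, -0.596)
t=1.200: state=(0.991, -0.695)
t=1.300: state=(0.916, -0.798)
t=1.400: state=(0.831, -0.908)
t=1.500: state=(0.734, -1.026)
t=1.600: state=(0.625, -1.158)
t=1.700: state=(0.502, -1.305)
t=1.800: state=(0.363, -1.471)
t=1.900: state=(0.207, -1.655)
t=2.000: state=(0.032, -1.854)
t=2.100: state=(-0.164, -2.058)
t=2.190: state=(-0.357, -2.230)
largest grid value and its neighbours: x(0.530)=1.22887, x(0.540)=1.22894, x(0.550)=1.22889
parabola through these three points peaks at t≈0.541 with x≈1.22894

max x = 1.229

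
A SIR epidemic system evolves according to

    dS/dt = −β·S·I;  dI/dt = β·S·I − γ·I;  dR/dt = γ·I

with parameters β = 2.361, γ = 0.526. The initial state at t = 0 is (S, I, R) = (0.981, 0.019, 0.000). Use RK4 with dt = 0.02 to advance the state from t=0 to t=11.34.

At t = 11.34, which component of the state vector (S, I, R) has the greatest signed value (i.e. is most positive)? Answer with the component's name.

t=0.000: state=(0.981, 0.019, 0.000)
step 1 (dt=0.02): k1=(-0.044, 0.034, 0.010), k2=(-0.045, 0.035, 0.010), k3=(-0.045, 0.035, 0.010), k4=(-0.046, 0.035, 0.010); state += dt/6·(k1+2k2+2k3+k4)
t=0.020: state=(0.980, 0.020, 0.000)
t=0.040: state=(0.979, 0.020, 0.000)
t=0.060: state=(0.978, 0.021, 0.001)
continuing one RK4 step at a time; state shown every 25 steps (Δt=0.5):
t=0.500: state=(0.946, 0.046, 0.008)
t=1.000: state=(0.870, 0.103, 0.027)
t=1.500: state=(0.728, 0.205, 0.066)
t=2.000: state=(0.530, 0.333, 0.137)
t=2.500: state=(0.337, 0.425, 0.238)
t=3.000: state=(0.200, 0.446, 0.354)
t=3.500: state=(0.120, 0.412, 0.468)
t=4.000: state=(0.076, 0.355, 0.569)
t=4.500: state=(0.052, 0.294, 0.654)
t=5.000: state=(0.038, 0.238, 0.724)
t=5.500: state=(0.030, 0.190, 0.780)
t=6.000: state=(0.024, 0.151, 0.825)
t=6.500: state=(0.021, 0.119, 0.860)
t=7.000: state=(0.018, 0.094, 0.888)
t=7.500: state=(0.017, 0.074, 0.910)
t=8.000: state=(0.015, 0.058, 0.927)
t=8.500: state=(0.014, 0.045, 0.941)
t=9.000: state=(0.014, 0.035, 0.951)
t=9.500: state=(0.013, 0.028, 0.959)
t=10.000: state=(0.013, 0.021, 0.966)
t=10.500: state=(0.013, 0.017, 0.971)
t=11.000: state=(0.012, 0.013, 0.975)
t=11.340: state=(0.012, 0.011, 0.977)
compare at T: S=0.012, I=0.011, R=0.977

largest component: R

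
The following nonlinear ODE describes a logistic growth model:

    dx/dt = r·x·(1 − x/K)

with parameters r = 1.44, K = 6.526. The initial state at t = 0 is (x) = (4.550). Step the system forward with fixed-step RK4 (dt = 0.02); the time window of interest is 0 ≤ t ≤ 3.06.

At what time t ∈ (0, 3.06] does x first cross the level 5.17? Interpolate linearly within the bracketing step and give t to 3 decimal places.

t = 0.350

t=0.000: state=(4.550)
step 1 (dt=0.02): k1=(1.984), k2=(1.973), k3=(1.973), k4=(1.961); state += dt/6·(k1+2k2+2k3+k4)
t=0.020: state=(4.589)
t=0.040: state=(4.628)
t=0.060: state=(4.667)
continuing one RK4 step at a time; state shown every 5 steps (Δt=0.1):
t=0.100: state=(4.743)
t=0.200: state=(4.923)
t=0.300: state=(5.091)
t=0.340: state=(5.154)
next step: t=0.360: state=(5.185) — x has crossed 5.17
linear interpolation between t=0.340 (5.15416) and t=0.360 (5.18510) → t≈0.350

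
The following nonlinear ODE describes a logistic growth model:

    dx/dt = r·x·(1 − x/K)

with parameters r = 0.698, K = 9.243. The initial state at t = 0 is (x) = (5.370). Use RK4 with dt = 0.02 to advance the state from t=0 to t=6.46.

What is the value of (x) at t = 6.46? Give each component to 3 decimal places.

(x) = (9.170)

t=0.000: state=(5.370)
step 1 (dt=0.02): k1=(1.571), k2=(1.569), k3=(1.569), k4=(1.567); state += dt/6·(k1+2k2+2k3+k4)
t=0.020: state=(5.401)
t=0.040: state=(5.433)
t=0.060: state=(5.464)
continuing one RK4 step at a time; state shown every 25 steps (Δt=0.5):
t=0.500: state=(6.126)
t=1.000: state=(6.802)
t=1.500: state=(7.376)
t=2.000: state=(7.843)
t=2.500: state=(8.209)
t=3.000: state=(8.489)
t=3.500: state=(8.698)
t=4.000: state=(8.852)
t=4.500: state=(8.963)
t=5.000: state=(9.044)
t=5.500: state=(9.102)
t=6.000: state=(9.143)
t=6.460: state=(9.170)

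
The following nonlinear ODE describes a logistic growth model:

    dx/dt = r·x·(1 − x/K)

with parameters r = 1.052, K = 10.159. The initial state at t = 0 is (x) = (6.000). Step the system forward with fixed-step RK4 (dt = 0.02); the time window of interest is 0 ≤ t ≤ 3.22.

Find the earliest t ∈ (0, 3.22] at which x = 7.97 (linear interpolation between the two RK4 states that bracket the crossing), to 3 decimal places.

t=0.000: state=(6.000)
step 1 (dt=0.02): k1=(2.584), k2=(2.579), k3=(2.579), k4=(2.574); state += dt/6·(k1+2k2+2k3+k4)
t=0.020: state=(6.052)
t=0.040: state=(6.103)
t=0.060: state=(6.154)
continuing one RK4 step at a time; state shown every 10 steps (Δt=0.2):
t=0.200: state=(6.505)
t=0.400: state=(6.982)
t=0.600: state=(7.422)
t=0.800: state=(7.822)
t=0.860: state=(7.934)
next step: t=0.880: state=(7.970) — x has crossed 7.97
linear interpolation between t=0.860 (7.93366) and t=0.880 (7.97001) → t≈0.880

t = 0.880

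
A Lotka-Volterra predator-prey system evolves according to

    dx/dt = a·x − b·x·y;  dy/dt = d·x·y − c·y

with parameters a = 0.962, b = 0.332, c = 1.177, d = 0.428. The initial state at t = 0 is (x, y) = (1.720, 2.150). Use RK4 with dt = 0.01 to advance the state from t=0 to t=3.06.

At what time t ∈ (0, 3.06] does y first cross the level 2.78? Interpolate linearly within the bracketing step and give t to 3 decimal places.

t=0.000: state=(1.720, 2.150)
step 1 (dt=0.01): k1=(0.427, -0.948), k2=(0.430, -0.944), k3=(0.430, -0.944), k4=(0.433, -0.940); state += dt/6·(k1+2k2+2k3+k4)
t=0.010: state=(1.724, 2.141)
t=0.020: state=(1.729, 2.131)
t=0.030: state=(1.733, 2.122)
continuing one RK4 step at a time; state shown every 10 steps (Δt=0.1):
t=0.100: state=(1.766, 2.059)
t=0.200: state=(1.818, 1.976)
t=0.300: state=(1.877, 1.902)
t=0.400: state=(1.942, 1.834)
t=0.500: state=(2.014, 1.775)
t=0.600: state=(2.093, 1.723)
t=0.700: state=(2.178, 1.678)
t=0.800: state=(2.269, 1.640)
t=0.900: state=(2.367, 1.610)
t=1.000: state=(2.471, 1.588)
t=1.100: state=(2.582, 1.572)
t=1.200: state=(2.698, 1.565)
t=1.300: state=(2.820, 1.566)
t=1.400: state=(2.948, 1.575)
t=1.500: state=(3.079, 1.592)
t=1.600: state=(3.214, 1.620)
t=1.700: state=(3.351, 1.657)
t=1.800: state=(3.490, 1.705)
t=1.900: state=(3.627, 1.765)
t=2.000: state=(3.762, 1.838)
t=2.100: state=(3.891, 1.925)
t=2.200: state=(4.012, 2.026)
t=2.300: state=(4.122, 2.144)
t=2.400: state=(4.217, 2.278)
t=2.500: state=(4.294, 2.430)
t=2.600: state=(4.349, 2.600)
t=2.690: state=(4.377, 2.766)
next step: t=2.700: state=(4.379, 2.786) — y has crossed 2.78
linear interpolation between t=2.690 (2.76645) and t=2.700 (2.78580) → t≈2.697

t = 2.697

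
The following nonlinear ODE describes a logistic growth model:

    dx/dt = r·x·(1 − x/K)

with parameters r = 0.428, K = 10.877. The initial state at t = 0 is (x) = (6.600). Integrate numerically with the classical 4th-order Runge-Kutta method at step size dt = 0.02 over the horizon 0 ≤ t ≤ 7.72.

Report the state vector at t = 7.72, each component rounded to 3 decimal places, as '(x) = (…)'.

t=0.000: state=(6.600)
step 1 (dt=0.02): k1=(1.111), k2=(1.110), k3=(1.110), k4=(1.109); state += dt/6·(k1+2k2+2k3+k4)
t=0.020: state=(6.622)
t=0.040: state=(6.644)
t=0.060: state=(6.666)
continuing one RK4 step at a time; state shown every 25 steps (Δt=0.5):
t=0.500: state=(7.141)
t=1.000: state=(7.647)
t=1.500: state=(8.111)
t=2.000: state=(8.529)
t=2.500: state=(8.899)
t=3.000: state=(9.222)
t=3.500: state=(9.501)
t=4.000: state=(9.738)
t=4.500: state=(9.938)
t=5.000: state=(10.106)
t=5.500: state=(10.246)
t=6.000: state=(10.362)
t=6.500: state=(10.457)
t=7.000: state=(10.536)
t=7.500: state=(10.600)
t=7.720: state=(10.624)

(x) = (10.624)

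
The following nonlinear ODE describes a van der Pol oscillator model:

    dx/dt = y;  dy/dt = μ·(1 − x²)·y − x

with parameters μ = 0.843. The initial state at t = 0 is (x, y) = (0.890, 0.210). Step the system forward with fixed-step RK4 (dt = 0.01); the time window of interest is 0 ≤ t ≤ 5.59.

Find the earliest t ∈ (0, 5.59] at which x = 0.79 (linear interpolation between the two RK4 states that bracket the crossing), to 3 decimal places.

t = 0.756

t=0.000: state=(0.890, 0.210)
step 1 (dt=0.01): k1=(0.210, -0.853), k2=(0.206, -0.855), k3=(0.206, -0.855), k4=(0.201, -0.857); state += dt/6·(k1+2k2+2k3+k4)
t=0.010: state=(0.892, 0.201)
t=0.020: state=(0.894, 0.193)
t=0.030: state=(0.896, 0.184)
continuing one RK4 step at a time; state shown every 20 steps (Δt=0.2):
t=0.200: state=(0.914, 0.033)
t=0.400: state=(0.903, -0.151)
t=0.600: state=(0.854, -0.337)
t=0.750: state=(0.793, -0.477)
next step: t=0.760: state=(0.788, -0.487) — x has crossed 0.79
linear interpolation between t=0.750 (0.79282) and t=0.760 (0.78800) → t≈0.756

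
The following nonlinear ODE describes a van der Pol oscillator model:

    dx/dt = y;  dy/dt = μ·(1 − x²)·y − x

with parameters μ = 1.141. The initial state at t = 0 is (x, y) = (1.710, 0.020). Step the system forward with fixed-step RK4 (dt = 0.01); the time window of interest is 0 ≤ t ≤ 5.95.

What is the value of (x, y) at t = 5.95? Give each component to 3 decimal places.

(x, y) = (1.723, 1.627)

t=0.000: state=(1.710, 0.020)
step 1 (dt=0.01): k1=(0.020, -1.754), k2=(0.011, -1.735), k3=(0.011, -1.735), k4=(0.003, -1.716); state += dt/6·(k1+2k2+2k3+k4)
t=0.010: state=(1.710, 0.003)
t=0.020: state=(1.710, -0.014)
t=0.030: state=(1.710, -0.031)
continuing one RK4 step at a time; state shown every 20 steps (Δt=0.2):
t=0.200: state=(1.684, -0.264)
t=0.400: state=(1.611, -0.452)
t=0.600: state=(1.506, -0.593)
t=0.800: state=(1.375, -0.720)
t=1.000: state=(1.217, -0.857)
t=1.200: state=(1.030, -1.026)
t=1.400: state=(0.803, -1.250)
t=1.600: state=(0.524, -1.560)
t=1.800: state=(0.172, -1.980)
t=2.000: state=(-0.273, -2.469)
t=2.200: state=(-0.805, -2.779)
t=2.400: state=(-1.341, -2.456)
t=2.600: state=(-1.743, -1.506)
t=2.800: state=(-1.946, -0.576)
t=3.000: state=(-1.999, -0.007)
t=3.200: state=(-1.968, 0.286)
t=3.400: state=(-1.893, 0.442)
t=3.600: state=(-1.795, 0.540)
t=3.800: state=(-1.678, 0.621)
t=4.000: state=(-1.546, 0.702)
t=4.200: state=(-1.397, 0.797)
t=4.400: state=(-1.225, 0.919)
t=4.600: state=(-1.026, 1.083)
t=4.800: state=(-0.788, 1.312)
t=5.000: state=(-0.495, 1.636)
t=5.200: state=(-0.126, 2.076)
t=5.400: state=(0.340, 2.571)
t=5.600: state=(0.887, 2.823)
t=5.800: state=(1.421, 2.375)
t=5.950: state=(1.723, 1.627)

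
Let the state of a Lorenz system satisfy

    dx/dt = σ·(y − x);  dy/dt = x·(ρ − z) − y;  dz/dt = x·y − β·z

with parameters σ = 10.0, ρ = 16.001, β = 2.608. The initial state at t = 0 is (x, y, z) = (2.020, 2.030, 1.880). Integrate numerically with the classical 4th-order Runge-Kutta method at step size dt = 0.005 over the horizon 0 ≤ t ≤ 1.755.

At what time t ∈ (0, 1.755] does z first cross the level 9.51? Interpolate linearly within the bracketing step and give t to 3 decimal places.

t = 0.268

t=0.000: state=(2.020, 2.030, 1.880)
step 1 (dt=0.005): k1=(0.100, 26.494, -0.802), k2=(0.760, 26.436, -0.663), k3=(0.742, 26.459, -0.661), k4=(1.386, 26.421, -0.519); state += dt/6·(k1+2k2+2k3+k4)
t=0.005: state=(2.024, 2.162, 1.877)
t=0.010: state=(2.034, 2.294, 1.875)
t=0.015: state=(2.050, 2.427, 1.874)
continuing one RK4 step at a time; state shown every 20 steps (Δt=0.1):
t=0.100: state=(3.072, 5.034, 2.216)
t=0.200: state=(5.976, 9.857, 4.683)
t=0.265: state=(8.818, 13.478, 9.211)
next step: t=0.270: state=(9.051, 13.703, 9.694) — z has crossed 9.51
linear interpolation between t=0.265 (9.21051) and t=0.270 (9.69447) → t≈0.268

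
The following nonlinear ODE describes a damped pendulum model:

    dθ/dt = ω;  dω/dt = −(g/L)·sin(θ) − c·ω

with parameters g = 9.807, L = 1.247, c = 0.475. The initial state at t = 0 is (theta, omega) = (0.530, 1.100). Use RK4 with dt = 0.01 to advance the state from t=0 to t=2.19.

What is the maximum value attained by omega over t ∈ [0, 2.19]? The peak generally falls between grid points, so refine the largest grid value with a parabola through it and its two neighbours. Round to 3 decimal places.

t=0.000: state=(0.530, 1.100)
step 1 (dt=0.01): k1=(1.100, -4.498), k2=(1.078, -4.525), k3=(1.077, -4.524), k4=(1.055, -4.550); state += dt/6·(k1+2k2+2k3+k4)
t=0.010: state=(0.541, 1.055)
t=0.020: state=(0.551, 1.009)
t=0.030: state=(0.561, 0.963)
continuing one RK4 step at a time; state shown every 10 steps (Δt=0.1):
t=0.100: state=(0.617, 0.630)
t=0.200: state=(0.655, 0.142)
t=0.300: state=(0.646, -0.332)
t=0.400: state=(0.590, -0.764)
t=0.500: state=(0.495, -1.127)
t=0.600: state=(0.368, -1.397)
t=0.700: state=(0.219, -1.555)
t=0.800: state=(0.061, -1.590)
t=0.900: state=(-0.094, -1.502)
t=1.000: state=(-0.236, -1.305)
t=1.100: state=(-0.352, -1.020)
t=1.200: state=(-0.438, -0.675)
t=1.300: state=(-0.486, -0.299)
t=1.400: state=(-0.497, 0.080)
t=1.500: state=(-0.471, 0.436)
t=1.600: state=(-0.412, 0.745)
t=1.700: state=(-0.324, 0.988)
t=1.800: state=(-0.217, 1.148)
t=1.900: state=(-0.098, 1.215)
t=2.000: state=(0.023, 1.187)
t=2.100: state=(0.137, 1.069)
t=2.190: state=(0.226, 0.899)
largest grid value and its neighbours: omega(1.910)=1.21644, omega(1.920)=1.21691, omega(1.930)=1.21643
parabola through these three points peaks at t≈1.920 with omega≈1.21691

max omega = 1.217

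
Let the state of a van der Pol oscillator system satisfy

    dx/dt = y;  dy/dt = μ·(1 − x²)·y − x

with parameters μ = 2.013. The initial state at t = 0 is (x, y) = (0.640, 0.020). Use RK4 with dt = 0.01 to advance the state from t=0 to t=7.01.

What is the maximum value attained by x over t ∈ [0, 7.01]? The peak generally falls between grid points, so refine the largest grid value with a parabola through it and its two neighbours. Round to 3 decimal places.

max x = 2.020

t=0.000: state=(0.640, 0.020)
step 1 (dt=0.01): k1=(0.020, -0.616), k2=(0.017, -0.620), k3=(0.017, -0.620), k4=(0.014, -0.624); state += dt/6·(k1+2k2+2k3+k4)
t=0.010: state=(0.640, 0.014)
t=0.020: state=(0.640, 0.008)
t=0.030: state=(0.640, 0.001)
continuing one RK4 step at a time; state shown every 25 steps (Δt=0.25):
t=0.250: state=(0.624, -0.159)
t=0.500: state=(0.556, -0.396)
t=0.750: state=(0.418, -0.732)
t=1.000: state=(0.175, -1.252)
t=1.250: state=(-0.233, -2.058)
t=1.500: state=(-0.851, -2.765)
t=1.750: state=(-1.481, -1.971)
t=2.000: state=(-1.783, -0.540)
t=2.250: state=(-1.824, 0.098)
t=2.500: state=(-1.769, 0.303)
t=2.750: state=(-1.682, 0.387)
t=3.000: state=(-1.577, 0.447)
t=3.250: state=(-1.457, 0.513)
t=3.500: state=(-1.319, 0.601)
t=3.750: state=(-1.153, 0.734)
t=4.000: state=(-0.945, 0.954)
t=4.250: state=(-0.662, 1.355)
t=4.500: state=(-0.235, 2.144)
t=4.750: state=(0.458, 3.446)
t=5.000: state=(1.380, 3.373)
t=5.250: state=(1.925, 1.019)
t=5.500: state=(2.020, -0.028)
t=5.750: state=(1.976, -0.265)
t=6.000: state=(1.900, -0.330)
t=6.250: state=(1.813, -0.365)
t=6.500: state=(1.717, -0.400)
t=6.750: state=(1.613, -0.442)
t=7.000: state=(1.496, -0.497)
t=7.010: state=(1.491, -0.500)
largest grid value and its neighbours: x(5.480)=2.01981, x(5.490)=2.01981, x(5.500)=2.01962
parabola through these three points peaks at t≈5.485 with x≈2.01983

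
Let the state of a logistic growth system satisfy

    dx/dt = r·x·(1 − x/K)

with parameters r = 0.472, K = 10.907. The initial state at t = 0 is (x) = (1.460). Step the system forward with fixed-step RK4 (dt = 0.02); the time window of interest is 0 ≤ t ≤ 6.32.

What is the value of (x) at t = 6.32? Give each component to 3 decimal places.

t=0.000: state=(1.460)
step 1 (dt=0.02): k1=(0.597), k2=(0.599), k3=(0.599), k4=(0.601); state += dt/6·(k1+2k2+2k3+k4)
t=0.020: state=(1.472)
t=0.040: state=(1.484)
t=0.060: state=(1.496)
continuing one RK4 step at a time; state shown every 25 steps (Δt=0.5):
t=0.500: state=(1.785)
t=1.000: state=(2.166)
t=1.500: state=(2.605)
t=2.000: state=(3.101)
t=2.500: state=(3.650)
t=3.000: state=(4.243)
t=3.500: state=(4.869)
t=4.000: state=(5.510)
t=4.500: state=(6.150)
t=5.000: state=(6.771)
t=5.500: state=(7.357)
t=6.000: state=(7.897)
t=6.320: state=(8.215)

(x) = (8.215)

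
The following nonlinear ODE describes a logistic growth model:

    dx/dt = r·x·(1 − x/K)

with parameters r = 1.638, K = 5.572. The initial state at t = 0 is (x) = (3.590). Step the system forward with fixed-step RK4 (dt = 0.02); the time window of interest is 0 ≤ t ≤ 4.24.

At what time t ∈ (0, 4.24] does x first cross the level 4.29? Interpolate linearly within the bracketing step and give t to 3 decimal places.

t = 0.375

t=0.000: state=(3.590)
step 1 (dt=0.02): k1=(2.092), k2=(2.082), k3=(2.082), k4=(2.072); state += dt/6·(k1+2k2+2k3+k4)
t=0.020: state=(3.632)
t=0.040: state=(3.673)
t=0.060: state=(3.714)
continuing one RK4 step at a time; state shown every 10 steps (Δt=0.2):
t=0.200: state=(3.986)
t=0.360: state=(4.266)
next step: t=0.380: state=(4.298) — x has crossed 4.29
linear interpolation between t=0.360 (4.26602) and t=0.380 (4.29849) → t≈0.375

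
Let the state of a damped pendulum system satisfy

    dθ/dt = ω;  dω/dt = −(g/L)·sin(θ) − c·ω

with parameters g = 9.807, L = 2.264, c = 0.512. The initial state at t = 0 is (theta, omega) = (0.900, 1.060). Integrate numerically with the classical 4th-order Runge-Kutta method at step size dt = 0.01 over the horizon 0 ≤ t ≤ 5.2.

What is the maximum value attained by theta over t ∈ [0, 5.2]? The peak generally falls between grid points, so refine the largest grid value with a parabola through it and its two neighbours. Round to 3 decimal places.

max theta = 1.043

t=0.000: state=(0.900, 1.060)
step 1 (dt=0.01): k1=(1.060, -3.936), k2=(1.040, -3.940), k3=(1.040, -3.940), k4=(1.021, -3.944); state += dt/6·(k1+2k2+2k3+k4)
t=0.010: state=(0.910, 1.021)
t=0.020: state=(0.920, 0.981)
t=0.030: state=(0.930, 0.942)
continuing one RK4 step at a time; state shown every 20 steps (Δt=0.2):
t=0.200: state=(1.033, 0.273)
t=0.400: state=(1.013, -0.462)
t=0.600: state=(0.856, -1.083)
t=0.800: state=(0.592, -1.524)
t=1.000: state=(0.263, -1.716)
t=1.200: state=(-0.075, -1.622)
t=1.400: state=(-0.369, -1.277)
t=1.600: state=(-0.575, -0.771)
t=1.800: state=(-0.673, -0.208)
t=2.000: state=(-0.660, 0.327)
t=2.200: state=(-0.549, 0.768)
t=2.400: state=(-0.363, 1.058)
t=2.600: state=(-0.139, 1.159)
t=2.800: state=(0.087, 1.064)
t=3.000: state=(0.276, 0.807)
t=3.200: state=(0.403, 0.449)
t=3.400: state=(0.454, 0.058)
t=3.600: state=(0.428, -0.303)
t=3.800: state=(0.338, -0.584)
t=4.000: state=(0.202, -0.748)
t=4.200: state=(0.048, -0.777)
t=4.400: state=(-0.100, -0.678)
t=4.600: state=(-0.217, -0.478)
t=4.800: state=(-0.288, -0.223)
t=5.000: state=(-0.305, 0.043)
t=5.200: state=(-0.272, 0.276)
largest grid value and its neighbours: theta(0.260)=1.04253, theta(0.270)=1.04279, theta(0.280)=1.04267
parabola through these three points peaks at t≈0.272 with theta≈1.04279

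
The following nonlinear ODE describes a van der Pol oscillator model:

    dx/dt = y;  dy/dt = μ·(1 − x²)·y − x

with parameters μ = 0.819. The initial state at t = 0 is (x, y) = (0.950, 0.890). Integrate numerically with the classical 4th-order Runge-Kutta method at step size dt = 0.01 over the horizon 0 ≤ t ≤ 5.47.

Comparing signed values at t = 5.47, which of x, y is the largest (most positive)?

t=0.000: state=(0.950, 0.890)
step 1 (dt=0.01): k1=(0.890, -0.879), k2=(0.886, -0.890), k3=(0.886, -0.890), k4=(0.881, -0.901); state += dt/6·(k1+2k2+2k3+k4)
t=0.010: state=(0.959, 0.881)
t=0.020: state=(0.968, 0.872)
t=0.030: state=(0.976, 0.863)
continuing one RK4 step at a time; state shown every 20 steps (Δt=0.2):
t=0.200: state=(1.108, 0.676)
t=0.400: state=(1.217, 0.411)
t=0.600: state=(1.272, 0.137)
t=0.800: state=(1.273, -0.119)
t=1.000: state=(1.226, -0.348)
t=1.200: state=(1.135, -0.556)
t=1.400: state=(1.004, -0.755)
t=1.600: state=(0.833, -0.961)
t=1.800: state=(0.618, -1.189)
t=2.000: state=(0.355, -1.451)
t=2.200: state=(0.036, -1.740)
t=2.400: state=(-0.340, -2.007)
t=2.600: state=(-0.758, -2.132)
t=2.800: state=(-1.172, -1.957)
t=3.000: state=(-1.518, -1.454)
t=3.200: state=(-1.745, -0.816)
t=3.400: state=(-1.850, -0.262)
t=3.600: state=(-1.861, 0.131)
t=3.800: state=(-1.807, 0.394)
t=4.000: state=(-1.708, 0.578)
t=4.200: state=(-1.578, 0.725)
t=4.400: state=(-1.419, 0.863)
t=4.600: state=(-1.232, 1.012)
t=4.800: state=(-1.012, 1.190)
t=5.000: state=(-0.753, 1.413)
t=5.200: state=(-0.443, 1.695)
t=5.400: state=(-0.071, 2.028)
t=5.470: state=(0.075, 2.147)
compare at T: x=0.075, y=2.147

largest component: y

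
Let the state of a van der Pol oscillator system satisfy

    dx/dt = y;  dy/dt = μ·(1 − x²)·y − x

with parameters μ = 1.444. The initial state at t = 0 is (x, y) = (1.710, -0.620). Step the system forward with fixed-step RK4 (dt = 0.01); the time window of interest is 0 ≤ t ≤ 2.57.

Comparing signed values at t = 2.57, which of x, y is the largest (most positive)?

largest component: y

t=0.000: state=(1.710, -0.620)
step 1 (dt=0.01): k1=(-0.620, 0.013), k2=(-0.620, 0.006), k3=(-0.620, 0.006), k4=(-0.620, -0.000); state += dt/6·(k1+2k2+2k3+k4)
t=0.010: state=(1.704, -0.620)
t=0.020: state=(1.698, -0.620)
t=0.030: state=(1.691, -0.620)
continuing one RK4 step at a time; state shown every 10 steps (Δt=0.1):
t=0.100: state=(1.648, -0.625)
t=0.200: state=(1.585, -0.639)
t=0.300: state=(1.520, -0.662)
t=0.400: state=(1.452, -0.693)
t=0.500: state=(1.381, -0.731)
t=0.600: state=(1.306, -0.778)
t=0.700: state=(1.225, -0.834)
t=0.800: state=(1.138, -0.903)
t=0.900: state=(1.044, -0.986)
t=1.000: state=(0.940, -1.088)
t=1.100: state=(0.826, -1.212)
t=1.200: state=(0.697, -1.366)
t=1.300: state=(0.551, -1.557)
t=1.400: state=(0.384, -1.792)
t=1.500: state=(0.191, -2.076)
t=1.600: state=(-0.033, -2.404)
t=1.700: state=(-0.290, -2.748)
t=1.800: state=(-0.580, -3.042)
t=1.900: state=(-0.893, -3.171)
t=2.000: state=(-1.205, -3.017)
t=2.100: state=(-1.486, -2.551)
t=2.200: state=(-1.709, -1.890)
t=2.300: state=(-1.864, -1.220)
t=2.400: state=(-1.957, -0.672)
t=2.500: state=(-2.003, -0.278)
t=2.570: state=(-2.015, -0.084)
compare at T: x=-2.015, y=-0.084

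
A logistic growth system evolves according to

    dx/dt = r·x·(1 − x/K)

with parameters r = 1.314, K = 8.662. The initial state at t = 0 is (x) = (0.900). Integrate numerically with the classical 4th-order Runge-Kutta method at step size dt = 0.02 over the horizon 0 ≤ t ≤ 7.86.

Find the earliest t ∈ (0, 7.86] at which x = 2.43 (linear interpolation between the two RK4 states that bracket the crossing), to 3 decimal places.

t=0.000: state=(0.900)
step 1 (dt=0.02): k1=(1.060), k2=(1.071), k3=(1.071), k4=(1.082); state += dt/6·(k1+2k2+2k3+k4)
t=0.020: state=(0.921)
t=0.040: state=(0.943)
t=0.060: state=(0.966)
continuing one RK4 step at a time; state shown every 25 steps (Δt=0.5):
t=0.500: state=(1.583)
t=0.920: state=(2.423)
next step: t=0.940: state=(2.469) — x has crossed 2.43
linear interpolation between t=0.920 (2.42316) and t=0.940 (2.46929) → t≈0.923

t = 0.923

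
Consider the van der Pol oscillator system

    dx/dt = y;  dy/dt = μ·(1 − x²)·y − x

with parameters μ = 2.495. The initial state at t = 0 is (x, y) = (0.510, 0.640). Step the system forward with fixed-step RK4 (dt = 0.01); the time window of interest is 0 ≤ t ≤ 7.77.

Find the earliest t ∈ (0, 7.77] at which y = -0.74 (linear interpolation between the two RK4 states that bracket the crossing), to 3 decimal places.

t=0.000: state=(0.510, 0.640)
step 1 (dt=0.01): k1=(0.640, 0.671), k2=(0.643, 0.669), k3=(0.643, 0.669), k4=(0.647, 0.667); state += dt/6·(k1+2k2+2k3+k4)
t=0.010: state=(0.516, 0.647)
t=0.020: state=(0.523, 0.653)
t=0.030: state=(0.529, 0.660)
continuing one RK4 step at a time; state shown every 50 steps (Δt=0.5):
t=0.500: state=(0.885, 0.764)
t=1.000: state=(1.149, 0.217)
t=1.500: state=(1.110, -0.333)
t=1.900: state=(0.902, -0.732)
next step: t=1.910: state=(0.894, -0.745) — y has crossed -0.74
linear interpolation between t=1.900 (-0.73218) and t=1.910 (-0.74473) → t≈1.906

t = 1.906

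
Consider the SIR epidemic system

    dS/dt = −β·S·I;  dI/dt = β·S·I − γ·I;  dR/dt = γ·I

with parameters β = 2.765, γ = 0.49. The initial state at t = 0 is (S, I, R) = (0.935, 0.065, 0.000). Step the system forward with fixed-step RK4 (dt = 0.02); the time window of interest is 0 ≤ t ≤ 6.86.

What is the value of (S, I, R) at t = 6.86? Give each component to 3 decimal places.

(S, I, R) = (0.005, 0.070, 0.925)

t=0.000: state=(0.935, 0.065, 0.000)
step 1 (dt=0.02): k1=(-0.168, 0.136, 0.032), k2=(-0.171, 0.139, 0.033), k3=(-0.171, 0.139, 0.033), k4=(-0.175, 0.141, 0.033); state += dt/6·(k1+2k2+2k3+k4)
t=0.020: state=(0.932, 0.068, 0.001)
t=0.040: state=(0.928, 0.071, 0.001)
t=0.060: state=(0.924, 0.074, 0.002)
continuing one RK4 step at a time; state shown every 25 steps (Δt=0.5):
t=0.500: state=(0.802, 0.171, 0.027)
t=1.000: state=(0.563, 0.347, 0.090)
t=1.500: state=(0.311, 0.494, 0.195)
t=2.000: state=(0.152, 0.526, 0.322)
t=2.500: state=(0.075, 0.478, 0.446)
t=3.000: state=(0.041, 0.405, 0.555)
t=3.500: state=(0.025, 0.331, 0.644)
t=4.000: state=(0.016, 0.266, 0.717)
t=4.500: state=(0.012, 0.212, 0.776)
t=5.000: state=(0.009, 0.169, 0.822)
t=5.500: state=(0.007, 0.133, 0.859)
t=6.000: state=(0.006, 0.105, 0.888)
t=6.500: state=(0.005, 0.083, 0.911)
t=6.860: state=(0.005, 0.070, 0.925)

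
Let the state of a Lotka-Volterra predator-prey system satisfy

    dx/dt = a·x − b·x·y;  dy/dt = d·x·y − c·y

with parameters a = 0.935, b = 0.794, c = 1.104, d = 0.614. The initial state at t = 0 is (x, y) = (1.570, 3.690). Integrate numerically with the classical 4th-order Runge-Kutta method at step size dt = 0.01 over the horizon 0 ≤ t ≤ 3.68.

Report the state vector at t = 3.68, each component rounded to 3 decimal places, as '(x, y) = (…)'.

t=0.000: state=(1.570, 3.690)
step 1 (dt=0.01): k1=(-3.132, -0.517), k2=(-3.098, -0.552), k3=(-3.098, -0.551), k4=(-3.063, -0.586); state += dt/6·(k1+2k2+2k3+k4)
t=0.010: state=(1.539, 3.684)
t=0.020: state=(1.509, 3.678)
t=0.030: state=(1.479, 3.671)
continuing one RK4 step at a time; state shown every 20 steps (Δt=0.2):
t=0.200: state=(1.069, 3.471)
t=0.400: state=(0.763, 3.110)
t=0.600: state=(0.580, 2.706)
t=0.800: state=(0.470, 2.313)
t=1.000: state=(0.404, 1.956)
t=1.200: state=(0.366, 1.644)
t=1.400: state=(0.347, 1.377)
t=1.600: state=(0.343, 1.152)
t=1.800: state=(0.349, 0.964)
t=2.000: state=(0.366, 0.807)
t=2.200: state=(0.392, 0.678)
t=2.400: state=(0.429, 0.572)
t=2.600: state=(0.475, 0.485)
t=2.800: state=(0.534, 0.413)
t=3.000: state=(0.605, 0.355)
t=3.200: state=(0.692, 0.309)
t=3.400: state=(0.797, 0.271)
t=3.600: state=(0.923, 0.242)
t=3.680: state=(0.980, 0.232)

(x, y) = (0.980, 0.232)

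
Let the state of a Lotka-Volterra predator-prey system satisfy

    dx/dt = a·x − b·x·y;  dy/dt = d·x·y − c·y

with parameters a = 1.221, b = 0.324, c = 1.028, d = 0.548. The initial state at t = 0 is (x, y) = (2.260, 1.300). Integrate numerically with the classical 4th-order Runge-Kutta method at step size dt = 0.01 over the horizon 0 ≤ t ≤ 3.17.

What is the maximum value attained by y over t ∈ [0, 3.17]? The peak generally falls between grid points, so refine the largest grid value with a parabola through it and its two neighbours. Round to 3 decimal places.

max y = 8.382

t=0.000: state=(2.260, 1.300)
step 1 (dt=0.01): k1=(1.808, 0.274), k2=(1.814, 0.280), k3=(1.814, 0.280), k4=(1.820, 0.287); state += dt/6·(k1+2k2+2k3+k4)
t=0.010: state=(2.278, 1.303)
t=0.020: state=(2.296, 1.306)
t=0.030: state=(2.315, 1.309)
continuing one RK4 step at a time; state shown every 20 steps (Δt=0.2):
t=0.200: state=(2.646, 1.384)
t=0.400: state=(3.073, 1.541)
t=0.600: state=(3.523, 1.801)
t=0.800: state=(3.953, 2.210)
t=1.000: state=(4.292, 2.831)
t=1.200: state=(4.438, 3.727)
t=1.400: state=(4.288, 4.910)
t=1.600: state=(3.814, 6.248)
t=1.800: state=(3.119, 7.447)
t=2.000: state=(2.391, 8.196)
t=2.200: state=(1.779, 8.374)
t=2.400: state=(1.330, 8.073)
t=2.600: state=(1.025, 7.469)
t=2.800: state=(0.826, 6.725)
t=3.000: state=(0.699, 5.949)
t=3.170: state=(0.631, 5.314)
largest grid value and its neighbours: y(2.150)=8.38080, y(2.160)=8.38204, y(2.170)=8.38199
parabola through these three points peaks at t≈2.165 with y≈8.38218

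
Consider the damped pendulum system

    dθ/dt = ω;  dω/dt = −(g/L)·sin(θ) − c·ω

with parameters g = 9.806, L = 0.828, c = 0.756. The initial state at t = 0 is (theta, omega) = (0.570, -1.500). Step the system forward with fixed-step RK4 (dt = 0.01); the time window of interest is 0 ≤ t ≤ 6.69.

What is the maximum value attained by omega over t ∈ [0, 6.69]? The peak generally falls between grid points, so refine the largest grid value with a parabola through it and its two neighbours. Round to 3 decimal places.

max omega = 1.496

t=0.000: state=(0.570, -1.500)
step 1 (dt=0.01): k1=(-1.500, -5.257), k2=(-1.526, -5.162), k3=(-1.526, -5.161), k4=(-1.552, -5.065); state += dt/6·(k1+2k2+2k3+k4)
t=0.010: state=(0.555, -1.552)
t=0.020: state=(0.539, -1.601)
t=0.030: state=(0.523, -1.649)
continuing one RK4 step at a time; state shown every 25 steps (Δt=0.25):
t=0.250: state=(0.087, -2.117)
t=0.500: state=(-0.367, -1.316)
t=0.750: state=(-0.516, 0.142)
t=1.000: state=(-0.324, 1.266)
t=1.250: state=(0.035, 1.429)
t=1.500: state=(0.311, 0.665)
t=1.750: state=(0.345, -0.375)
t=2.000: state=(0.158, -1.008)
t=2.250: state=(-0.096, -0.901)
t=2.500: state=(-0.246, -0.245)
t=2.750: state=(-0.215, 0.450)
t=3.000: state=(-0.055, 0.745)
t=3.250: state=(0.113, 0.519)
t=3.500: state=(0.180, 0.004)
t=3.750: state=(0.122, -0.425)
t=4.000: state=(-0.003, -0.512)
t=4.250: state=(-0.105, -0.260)
t=4.500: state=(-0.123, 0.113)
t=4.750: state=(-0.060, 0.350)
t=5.000: state=(0.030, 0.325)
t=5.250: state=(0.085, 0.098)
t=5.500: state=(0.077, -0.151)
t=5.750: state=(0.022, -0.262)
t=6.000: state=(-0.038, -0.188)
t=6.250: state=(-0.063, -0.007)
t=6.500: state=(-0.044, 0.147)
t=6.690: state=(-0.011, 0.186)
largest grid value and its neighbours: omega(1.150)=1.49510, omega(1.160)=1.49620, omega(1.170)=1.49554
parabola through these three points peaks at t≈1.161 with omega≈1.49622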